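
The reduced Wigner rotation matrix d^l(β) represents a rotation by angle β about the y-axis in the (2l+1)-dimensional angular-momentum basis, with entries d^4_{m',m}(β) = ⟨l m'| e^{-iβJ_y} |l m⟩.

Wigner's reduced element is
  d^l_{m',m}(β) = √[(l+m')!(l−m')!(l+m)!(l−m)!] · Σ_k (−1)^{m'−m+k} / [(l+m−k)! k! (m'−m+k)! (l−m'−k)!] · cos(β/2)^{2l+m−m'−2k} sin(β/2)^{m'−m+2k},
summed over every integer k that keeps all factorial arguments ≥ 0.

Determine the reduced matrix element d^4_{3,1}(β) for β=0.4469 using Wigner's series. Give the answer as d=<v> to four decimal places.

d^4_{3,1}(β=0.4469) via Wigner's sum:
c=cos(0.4469/2)=0.975139, s=sin(0.4469/2)=0.221595; N=√[5040·1·120·6]=1904.940944
k∈{0,1} keeps every argument non-negative
  k=0: (−1)^2·1904.9409/(240)·0.9751^6·0.2216^2 = +0.335111
  k=1: (−1)^3·1904.9409/(144)·0.9751^4·0.2216^4 = -0.028842
d^4_{3,1}(0.4469) = +0.335111 -0.028842 = +0.306269

d=0.3063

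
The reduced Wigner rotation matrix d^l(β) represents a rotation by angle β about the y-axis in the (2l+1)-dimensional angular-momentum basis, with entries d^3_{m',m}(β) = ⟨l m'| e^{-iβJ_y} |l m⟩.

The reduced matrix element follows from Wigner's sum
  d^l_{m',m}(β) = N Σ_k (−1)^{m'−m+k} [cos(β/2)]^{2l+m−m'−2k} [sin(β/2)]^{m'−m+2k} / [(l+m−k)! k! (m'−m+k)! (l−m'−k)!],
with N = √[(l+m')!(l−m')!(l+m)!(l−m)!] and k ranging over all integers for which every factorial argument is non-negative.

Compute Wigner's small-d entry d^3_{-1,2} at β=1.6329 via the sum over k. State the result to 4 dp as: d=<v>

d=0.3410

d^3_{-1,2}(β=1.6329) via Wigner's sum:
With c≡cos(β/2)=0.684812 and s≡sin(β/2)=0.728719, N=[2·24·120·1]^{1/2}=75.894664
Admissible k: 3..4 (factorial args all ≥0)
  k=3: (−1)^0·75.8947/(12)·0.6848^3·0.7287^3 = +0.786006
  k=4: (−1)^1·75.8947/(24)·0.6848^1·0.7287^5 = -0.445013
d^3_{-1,2}(1.6329) = +0.786006 -0.445013 = +0.340993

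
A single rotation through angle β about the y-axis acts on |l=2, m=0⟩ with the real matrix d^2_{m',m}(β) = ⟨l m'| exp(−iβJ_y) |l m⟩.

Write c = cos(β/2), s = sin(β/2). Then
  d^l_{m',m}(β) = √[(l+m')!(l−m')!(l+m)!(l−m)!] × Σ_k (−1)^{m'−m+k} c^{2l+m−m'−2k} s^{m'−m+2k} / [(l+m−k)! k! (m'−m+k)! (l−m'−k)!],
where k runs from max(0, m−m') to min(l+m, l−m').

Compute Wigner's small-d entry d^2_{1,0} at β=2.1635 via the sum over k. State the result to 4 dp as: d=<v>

d=0.5675

d^2_{1,0}(β=2.1635) via Wigner's sum:
Half-angle: c=0.469784, s=0.882781. N=√(6·1·2·2)=4.898979
Admissible k: 0..1 (factorial args all ≥0)
  k=0: (−1)^1·4.8990/(2)·0.4698^3·0.8828^1 = -0.224194
  k=1: (−1)^2·4.8990/(2)·0.4698^1·0.8828^3 = +0.791650
d^2_{1,0}(2.1635) = -0.224194 +0.791650 = +0.567456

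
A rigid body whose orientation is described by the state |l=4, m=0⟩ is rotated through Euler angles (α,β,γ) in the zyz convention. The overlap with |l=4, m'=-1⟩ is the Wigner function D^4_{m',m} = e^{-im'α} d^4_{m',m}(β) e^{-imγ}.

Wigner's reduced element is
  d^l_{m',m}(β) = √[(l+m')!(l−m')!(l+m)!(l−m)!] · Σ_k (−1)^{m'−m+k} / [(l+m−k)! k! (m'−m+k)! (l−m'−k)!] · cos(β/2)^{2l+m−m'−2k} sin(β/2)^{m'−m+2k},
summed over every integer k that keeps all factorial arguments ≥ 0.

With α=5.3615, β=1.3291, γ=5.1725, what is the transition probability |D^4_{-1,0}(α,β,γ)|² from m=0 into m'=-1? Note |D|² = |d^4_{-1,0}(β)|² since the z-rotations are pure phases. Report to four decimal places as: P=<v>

First d^4_{-1,0}(β=1.3291), then the phase factors e^{-i(-1)α} and e^{-i(0)γ}:
With c≡cos(β/2)=0.787194 and s≡sin(β/2)=0.616705, N=[6·120·24·24]^{1/2}=643.987578
k: max(0,(0)−(-1))=1 … min(4+(0),4−(-1))=4
  k=1: (−1)^0·643.9876/(144)·0.7872^7·0.6167^1 = +0.516614
  k=2: (−1)^1·643.9876/(24)·0.7872^5·0.6167^3 = -1.902429
  k=3: (−1)^2·643.9876/(24)·0.7872^3·0.6167^5 = +1.167614
  k=4: (−1)^3·643.9876/(144)·0.7872^1·0.6167^7 = -0.119437
d^4_{-1,0}(1.3291) = +0.516614 -1.902429 +1.167614 -0.119437 = -0.337638
|D^4_{-1,0}|² = |d^4_{-1,0}(β)|² = (-0.337638)² = 0.113999 (the z-rotation phases have unit modulus)

P=0.1140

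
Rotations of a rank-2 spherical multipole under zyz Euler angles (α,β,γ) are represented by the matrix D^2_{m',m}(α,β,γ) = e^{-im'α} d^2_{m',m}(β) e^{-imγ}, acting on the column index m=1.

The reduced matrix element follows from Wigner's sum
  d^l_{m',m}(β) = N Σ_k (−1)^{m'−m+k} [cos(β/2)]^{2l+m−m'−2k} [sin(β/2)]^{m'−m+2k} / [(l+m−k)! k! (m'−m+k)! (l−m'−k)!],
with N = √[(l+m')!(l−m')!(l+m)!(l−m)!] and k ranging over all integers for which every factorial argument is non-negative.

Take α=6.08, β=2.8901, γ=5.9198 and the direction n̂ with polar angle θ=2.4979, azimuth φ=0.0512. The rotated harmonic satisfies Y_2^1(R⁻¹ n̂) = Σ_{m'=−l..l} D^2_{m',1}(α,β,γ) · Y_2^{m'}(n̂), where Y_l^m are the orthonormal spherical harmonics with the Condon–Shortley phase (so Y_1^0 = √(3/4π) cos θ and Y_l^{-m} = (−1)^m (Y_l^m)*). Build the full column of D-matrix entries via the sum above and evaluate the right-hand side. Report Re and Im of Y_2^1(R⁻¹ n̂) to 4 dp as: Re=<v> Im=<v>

Need the full column D^2_{m',1} for m'=−2..2 at α=6.08, β=2.8901, γ=5.9198.
cos(β/2)=0.125415, sin(β/2)=0.992104
d^2_{-2,1}: single k=3 term ⇒ +0.244936;  D = +0.244710-0.010525i
d^2_{-1,1}: k∈[2..3] ⇒ +0.046445 -0.968789 = -0.922345;  D = -0.910534-0.147128i
d^2_{0,1}: k∈[1..2] ⇒ +0.004794 -0.299984 = -0.295190;  D = -0.275914-0.104922i
d^2_{1,1}: k∈[0..1] ⇒ +0.000247 -0.046445 = -0.046197;  D = -0.038979-0.024796i
d^2_{2,1}: single k=0 term ⇒ -0.003914;  D = -0.002811-0.002724i
Y_2^{m'}(θ=2.4979,φ=0.0512) and Σ D·Y over m':
  (+0.2447-0.0105i)·(+0.1384-0.0142i)  (-0.9105-0.1471i)·(-0.3704+0.0190i)  (-0.2759-0.1049i)·(+0.2900+0.0000i)  (-0.0390-0.0248i)·(+0.3704+0.0190i)  (-0.0028-0.0027i)·(+0.1384+0.0142i)
Y_2^1(R⁻¹ n̂) = +0.279426-0.008492i

Re=0.2794 Im=-0.0085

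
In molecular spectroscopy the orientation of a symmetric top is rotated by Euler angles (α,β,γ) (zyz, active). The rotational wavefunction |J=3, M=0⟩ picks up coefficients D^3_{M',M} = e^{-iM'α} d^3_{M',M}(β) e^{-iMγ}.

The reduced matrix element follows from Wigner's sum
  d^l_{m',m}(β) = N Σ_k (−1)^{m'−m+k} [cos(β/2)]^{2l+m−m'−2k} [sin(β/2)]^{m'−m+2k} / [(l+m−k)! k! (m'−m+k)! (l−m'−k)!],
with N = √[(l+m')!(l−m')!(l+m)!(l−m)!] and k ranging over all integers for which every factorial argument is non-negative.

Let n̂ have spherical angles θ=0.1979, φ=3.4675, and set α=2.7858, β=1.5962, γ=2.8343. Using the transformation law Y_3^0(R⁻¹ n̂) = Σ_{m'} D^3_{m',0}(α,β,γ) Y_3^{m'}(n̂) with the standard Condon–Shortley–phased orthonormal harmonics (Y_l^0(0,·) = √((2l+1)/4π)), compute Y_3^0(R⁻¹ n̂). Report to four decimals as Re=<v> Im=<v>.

Re=-0.1391 Im=0.0000

Need the full column D^3_{m',0} for m'=−3..3 at α=2.7858, β=1.5962, γ=2.8343.
cos(β/2)=0.698068, sin(β/2)=0.716031
d^3_{-3,0}: single k=3 term ⇒ +0.558476;  D = -0.269421+0.489191i
d^3_{-2,0}: k∈[2..3] ⇒ +0.666832 -0.701591 = -0.034759;  D = -0.026324+0.022699i
d^3_{-1,0}: k∈[1..3] ⇒ +0.411162 -1.297781 +0.455143 = -0.431477;  D = +0.404453-0.150298i
d^3_{0,0}: k∈[0..3] ⇒ +0.115715 -1.095717 +1.152832 -0.134769 = +0.038060;  D = +0.038060+0.000000i
d^3_{1,0}: k∈[0..2] ⇒ -0.411162 +1.297781 -0.455143 = +0.431477;  D = -0.404453-0.150298i
d^3_{2,0}: k∈[0..1] ⇒ +0.666832 -0.701591 = -0.034759;  D = -0.026324-0.022699i
d^3_{3,0}: single k=0 term ⇒ -0.558476;  D = +0.269421+0.489191i
Y_3^{m'}(θ=0.1979,φ=3.4675) and Σ D·Y over m':
  (-0.2694+0.4892i)·(-0.0018+0.0026i)  (-0.0263+0.0227i)·(+0.0308-0.0235i)  (+0.4045-0.1503i)·(-0.2291+0.0774i)  (+0.0381+0.0000i)·(+0.6611+0.0000i)  (-0.4045-0.1503i)·(+0.2291+0.0774i)  (-0.0263-0.0227i)·(+0.0308+0.0235i)  (+0.2694+0.4892i)·(+0.0018+0.0026i)
Y_3^0(R⁻¹ n̂) = -0.139093-0.000000i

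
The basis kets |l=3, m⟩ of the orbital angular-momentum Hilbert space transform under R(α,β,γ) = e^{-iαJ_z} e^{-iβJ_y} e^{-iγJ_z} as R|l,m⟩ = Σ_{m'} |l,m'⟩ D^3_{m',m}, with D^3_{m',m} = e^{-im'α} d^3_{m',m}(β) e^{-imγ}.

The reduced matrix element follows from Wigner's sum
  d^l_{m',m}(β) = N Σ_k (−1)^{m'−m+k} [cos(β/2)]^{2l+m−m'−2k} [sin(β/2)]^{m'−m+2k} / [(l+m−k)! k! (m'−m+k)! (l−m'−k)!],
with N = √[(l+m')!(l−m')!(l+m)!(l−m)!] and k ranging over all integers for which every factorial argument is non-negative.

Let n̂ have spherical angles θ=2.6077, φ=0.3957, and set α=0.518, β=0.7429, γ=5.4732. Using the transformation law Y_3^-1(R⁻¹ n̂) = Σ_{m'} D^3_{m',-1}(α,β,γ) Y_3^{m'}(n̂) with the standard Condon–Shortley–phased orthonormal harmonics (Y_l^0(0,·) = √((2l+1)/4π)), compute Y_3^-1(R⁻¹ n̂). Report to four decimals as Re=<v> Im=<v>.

Need the full column D^3_{m',-1} for m'=−3..3 at α=0.518, β=0.7429, γ=5.4732.
cos(β/2)=0.931802, sin(β/2)=0.362967
d^3_{-3,-1}: single k=2 term ⇒ +0.384658;  D = +0.283014+0.260508i
d^3_{-2,-1}: k∈[1..2] ⇒ +0.806279 -0.244682 = +0.561597;  D = +0.547314+0.125851i
d^3_{-1,-1}: k∈[0..2] ⇒ +0.654549 -0.794545 +0.090420 = -0.049576;  D = -0.047478+0.014271i
d^3_{0,-1}: k∈[0..2] ⇒ -0.883234 +0.402054 -0.020335 = -0.501516;  D = -0.345800+0.363236i
d^3_{1,-1}: k∈[0..2] ⇒ +0.595909 -0.120561 +0.002287 = +0.477635;  D = +0.114839-0.463624i
d^3_{2,-1}: k∈[0..1] ⇒ -0.244682 +0.018563 = -0.226119;  D = +0.061443+0.217611i
d^3_{3,-1}: single k=0 term ⇒ +0.058366;  D = -0.041591-0.040948i
Y_3^{m'}(θ=2.6077,φ=0.3957) and Σ D·Y over m':
  (+0.2830+0.2605i)·(+0.0206-0.0510i)  (+0.5473+0.1259i)·(-0.1601+0.1621i)  (-0.0475+0.0143i)·(+0.4105-0.1715i)  (-0.3458+0.3632i)·(-0.2265+0.0000i)  (+0.1148-0.4636i)·(-0.4105-0.1715i)  (+0.0614+0.2176i)·(-0.1601-0.1621i)  (-0.0416-0.0409i)·(-0.0206-0.0510i)
Y_3^-1(R⁻¹ n̂) = -0.130092+0.119989i

Re=-0.1301 Im=0.1200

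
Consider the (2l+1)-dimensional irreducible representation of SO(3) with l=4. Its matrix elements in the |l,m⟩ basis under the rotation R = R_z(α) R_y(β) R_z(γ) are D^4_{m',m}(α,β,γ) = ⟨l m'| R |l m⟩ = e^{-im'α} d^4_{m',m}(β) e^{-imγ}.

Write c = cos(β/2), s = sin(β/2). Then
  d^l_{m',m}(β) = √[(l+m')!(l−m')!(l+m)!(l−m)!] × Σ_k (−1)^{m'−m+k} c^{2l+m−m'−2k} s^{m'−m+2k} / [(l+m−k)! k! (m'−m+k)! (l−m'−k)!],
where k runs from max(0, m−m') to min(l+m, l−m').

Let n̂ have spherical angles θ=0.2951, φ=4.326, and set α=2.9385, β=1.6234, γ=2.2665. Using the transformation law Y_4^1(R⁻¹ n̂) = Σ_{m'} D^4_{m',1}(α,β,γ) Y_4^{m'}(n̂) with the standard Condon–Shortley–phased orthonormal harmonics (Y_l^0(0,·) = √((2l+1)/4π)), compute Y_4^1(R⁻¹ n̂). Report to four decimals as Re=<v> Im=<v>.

Need the full column D^4_{m',1} for m'=−4..4 at α=2.9385, β=1.6234, γ=2.2665.
cos(β/2)=0.688266, sin(β/2)=0.725458
d^4_{-4,1}: single k=5 term ⇒ +0.490259;  D = -0.489295-0.030730i
d^4_{-3,1}: k∈[4..5] ⇒ +0.822232 -0.548097 = +0.274135;  D = +0.264507+0.072014i
d^4_{-2,1}: k∈[3..5] ⇒ +0.833939 -1.389753 +0.308802 = -0.247012;  D = +0.220350+0.111628i
d^4_{-1,1}: k∈[2..5] ⇒ +0.559453 -1.864647 +1.035807 -0.076718 = -0.346106;  D = -0.270855-0.215469i
d^4_{0,1}: k∈[1..4] ⇒ +0.237368 -1.582288 +1.757914 -0.325506 = +0.087488;  D = -0.056074-0.067156i
d^4_{1,1}: k∈[0..3] ⇒ +0.050356 -0.839179 +1.864647 -0.690538 = +0.385286;  D = +0.182213+0.339476i
d^4_{2,1}: k∈[0..2] ⇒ -0.225187 +1.250909 -0.926502 = +0.099219;  D = -0.028326-0.095090i
d^4_{3,1}: k∈[0..1] ⇒ +0.444052 -0.822232 = -0.378180;  D = -0.032644-0.376769i
d^4_{4,1}: single k=0 term ⇒ -0.441279;  D = -0.051366+0.438279i
Y_4^{m'}(θ=0.2951,φ=4.326) and Σ D·Y over m':
  (-0.4893-0.0307i)·(+0.0001+0.0032i)  (+0.2645+0.0720i)·(+0.0270-0.0118i)  (+0.2204+0.1116i)·(-0.1096-0.1068i)  (-0.2709-0.2155i)·(-0.1691+0.4156i)  (-0.0561-0.0672i)·(+0.5149+0.0000i)  (+0.1822+0.3395i)·(+0.1691+0.4156i)  (-0.0283-0.0951i)·(-0.1096+0.1068i)  (-0.0326-0.3768i)·(-0.0270-0.0118i)  (-0.0514+0.4383i)·(+0.0001-0.0032i)
Y_4^1(R⁻¹ n̂) = +0.003113+0.002062i

Re=0.0031 Im=0.0021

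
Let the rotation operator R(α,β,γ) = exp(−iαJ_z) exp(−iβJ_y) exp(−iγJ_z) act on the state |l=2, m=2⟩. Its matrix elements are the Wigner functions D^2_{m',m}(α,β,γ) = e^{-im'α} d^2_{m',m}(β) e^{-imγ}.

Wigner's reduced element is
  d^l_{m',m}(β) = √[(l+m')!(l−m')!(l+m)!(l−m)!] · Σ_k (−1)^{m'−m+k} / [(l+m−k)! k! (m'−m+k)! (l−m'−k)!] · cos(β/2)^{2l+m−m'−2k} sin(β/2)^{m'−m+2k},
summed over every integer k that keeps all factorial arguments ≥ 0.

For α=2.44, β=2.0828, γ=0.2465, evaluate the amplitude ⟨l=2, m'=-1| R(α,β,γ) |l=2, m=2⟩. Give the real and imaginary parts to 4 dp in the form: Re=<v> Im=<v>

Split into d^2_{-1,2}(β=2.0828) × two z-phases.
With c≡cos(β/2)=0.505012 and s≡sin(β/2)=0.863112, N=[1·6·24·1]^{1/2}=12.000000
The bounds max(0,m−m')=3 and min(l+m,l−m')=3 give 1 term
  k=3: (−1)^0·12.0000/(6)·0.5050^1·0.8631^3 = +0.649432
d^2_{-1,2}(2.0828) = +0.649432
Attach z-rotation phases: D = e^{-i(-1)(2.44)}·(+0.649432)·e^{-i(2)(0.2465)} = -0.238596+0.604015i

Re=-0.2386 Im=0.6040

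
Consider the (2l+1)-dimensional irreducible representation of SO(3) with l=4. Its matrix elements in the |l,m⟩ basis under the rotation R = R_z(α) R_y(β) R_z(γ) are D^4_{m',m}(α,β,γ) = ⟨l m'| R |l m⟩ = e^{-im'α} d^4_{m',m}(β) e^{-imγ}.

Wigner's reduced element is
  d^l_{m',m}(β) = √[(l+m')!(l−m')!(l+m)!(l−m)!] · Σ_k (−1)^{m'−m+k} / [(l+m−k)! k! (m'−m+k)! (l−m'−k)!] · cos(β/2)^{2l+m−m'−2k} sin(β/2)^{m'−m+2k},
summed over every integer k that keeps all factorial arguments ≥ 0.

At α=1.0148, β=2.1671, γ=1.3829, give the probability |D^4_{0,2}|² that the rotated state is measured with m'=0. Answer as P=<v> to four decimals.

P=0.1068

Split into d^4_{0,2}(β=2.1671) × two z-phases.
Half-angle: c=0.468194, s=0.883625. N=√(24·24·720·2)=910.735966
The bounds max(0,m−m')=2 and min(l+m,l−m')=4 give 3 terms
  k=2: (−1)^0·910.7360/(96)·0.4682^6·0.8836^2 = +0.078022
  k=3: (−1)^1·910.7360/(36)·0.4682^4·0.8836^4 = -0.741085
  k=4: (−1)^2·910.7360/(96)·0.4682^2·0.8836^6 = +0.989881
d^4_{0,2}(2.1671) = +0.078022 -0.741085 +0.989881 = +0.326818
|D^4_{0,2}|² = |d^4_{0,2}(β)|² = (+0.326818)² = 0.106810 (the z-rotation phases have unit modulus)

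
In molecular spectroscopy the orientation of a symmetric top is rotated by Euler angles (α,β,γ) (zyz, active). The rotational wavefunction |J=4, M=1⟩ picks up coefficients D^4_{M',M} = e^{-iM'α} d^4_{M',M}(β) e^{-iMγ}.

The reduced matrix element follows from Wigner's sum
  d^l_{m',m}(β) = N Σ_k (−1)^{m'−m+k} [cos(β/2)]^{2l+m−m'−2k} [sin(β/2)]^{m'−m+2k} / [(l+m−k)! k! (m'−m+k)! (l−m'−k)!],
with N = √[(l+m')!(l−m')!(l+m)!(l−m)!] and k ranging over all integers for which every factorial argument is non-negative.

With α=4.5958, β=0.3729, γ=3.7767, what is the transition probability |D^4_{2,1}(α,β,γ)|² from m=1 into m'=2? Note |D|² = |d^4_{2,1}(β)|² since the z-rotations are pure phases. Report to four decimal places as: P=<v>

P=0.3306

D^4_{2,1}(4.5958,0.3729,3.7767) = e^{-i·2·4.5958}·d^4_{2,1}(0.3729)·e^{-i·1·3.7767}. Compute d first:
With c≡cos(β/2)=0.982668 and s≡sin(β/2)=0.185372, N=[720·2·120·6]^{1/2}=1018.233765
The bounds max(0,m−m')=0 and min(l+m,l−m')=2 give 3 terms
  k=0: (−1)^1·1018.2338/(240)·0.9827^7·0.1854^1 = -0.695871
  k=1: (−1)^2·1018.2338/(48)·0.9827^5·0.1854^3 = +0.123814
  k=2: (−1)^3·1018.2338/(72)·0.9827^3·0.1854^5 = -0.002937
d^4_{2,1}(0.3729) = -0.695871 +0.123814 -0.002937 = -0.574994
|D^4_{2,1}|² = |d^4_{2,1}(β)|² = (-0.574994)² = 0.330618 (the z-rotation phases have unit modulus)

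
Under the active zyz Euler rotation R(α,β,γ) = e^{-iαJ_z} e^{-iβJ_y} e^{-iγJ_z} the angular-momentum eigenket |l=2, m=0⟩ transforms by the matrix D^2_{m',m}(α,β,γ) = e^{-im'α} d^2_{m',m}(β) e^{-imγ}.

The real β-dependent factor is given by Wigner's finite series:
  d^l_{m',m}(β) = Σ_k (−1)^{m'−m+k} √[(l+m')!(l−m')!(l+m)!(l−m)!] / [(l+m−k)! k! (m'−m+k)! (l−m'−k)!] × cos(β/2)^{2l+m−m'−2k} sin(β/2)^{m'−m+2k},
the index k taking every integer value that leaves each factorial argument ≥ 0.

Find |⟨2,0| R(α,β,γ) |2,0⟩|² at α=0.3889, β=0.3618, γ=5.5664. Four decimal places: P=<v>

P=0.6595

D^2_{0,0}(0.3889,0.3618,5.5664) = e^{-i·0·0.3889}·d^2_{0,0}(0.3618)·e^{-i·0·5.5664}. Compute d first:
c=cos(0.3618/2)=0.983682, s=sin(0.3618/2)=0.179915; N=√[2·2·2·2]=4.000000
The bounds max(0,m−m')=0 and min(l+m,l−m')=2 give 3 terms
  k=0: (−1)^0·4.0000/(4)·0.9837^4·0.1799^0 = +0.936309
  k=1: (−1)^1·4.0000/(1)·0.9837^2·0.1799^2 = -0.125286
  k=2: (−1)^2·4.0000/(4)·0.9837^0·0.1799^4 = +0.001048
d^2_{0,0}(0.3618) = +0.936309 -0.125286 +0.001048 = +0.812070
|D^2_{0,0}|² = |d^2_{0,0}(β)|² = (+0.812070)² = 0.659458 (the z-rotation phases have unit modulus)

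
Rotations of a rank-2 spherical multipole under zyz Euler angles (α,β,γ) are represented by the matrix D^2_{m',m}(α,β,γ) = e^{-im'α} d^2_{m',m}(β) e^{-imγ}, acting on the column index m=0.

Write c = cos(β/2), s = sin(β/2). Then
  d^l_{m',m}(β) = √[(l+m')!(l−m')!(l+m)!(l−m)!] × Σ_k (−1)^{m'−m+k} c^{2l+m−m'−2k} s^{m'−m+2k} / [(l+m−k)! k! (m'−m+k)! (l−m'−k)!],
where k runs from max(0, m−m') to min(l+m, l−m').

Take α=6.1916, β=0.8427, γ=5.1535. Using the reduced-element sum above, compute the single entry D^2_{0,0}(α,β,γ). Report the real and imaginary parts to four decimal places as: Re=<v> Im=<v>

Re=0.1642 Im=0.0000

Split into d^2_{0,0}(β=0.8427) × two z-phases.
With c≡cos(β/2)=0.912538 and s≡sin(β/2)=0.408993, N=[2·2·2·2]^{1/2}=4.000000
k: max(0,(0)−(0))=0 … min(2+(0),2−(0))=2
  k=0: (−1)^0·4.0000/(4)·0.9125^4·0.4090^0 = +0.693431
  k=1: (−1)^1·4.0000/(1)·0.9125^2·0.4090^2 = -0.557176
  k=2: (−1)^2·4.0000/(4)·0.9125^0·0.4090^4 = +0.027981
d^2_{0,0}(0.8427) = +0.693431 -0.557176 +0.027981 = +0.164235
D = (+1.000000+0.000000i)·(+0.164235)·(+1.000000+0.000000i) = +0.164235+0.000000i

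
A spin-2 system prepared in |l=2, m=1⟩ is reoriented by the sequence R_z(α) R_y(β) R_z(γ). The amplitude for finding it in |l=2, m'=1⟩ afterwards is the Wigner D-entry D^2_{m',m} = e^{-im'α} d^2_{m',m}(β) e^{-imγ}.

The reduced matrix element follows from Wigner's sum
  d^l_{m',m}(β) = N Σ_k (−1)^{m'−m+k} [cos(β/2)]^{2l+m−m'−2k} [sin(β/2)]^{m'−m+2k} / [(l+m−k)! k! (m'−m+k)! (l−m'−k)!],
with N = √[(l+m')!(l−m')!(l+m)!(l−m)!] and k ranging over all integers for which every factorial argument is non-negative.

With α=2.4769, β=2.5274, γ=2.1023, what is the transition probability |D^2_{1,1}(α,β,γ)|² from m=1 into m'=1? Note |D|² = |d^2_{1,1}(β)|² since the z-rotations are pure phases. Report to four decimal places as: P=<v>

D^2_{1,1}(2.4769,2.5274,2.1023) = e^{-i·1·2.4769}·d^2_{1,1}(2.5274)·e^{-i·1·2.1023}. Compute d first:
c=cos(2.5274/2)=0.302292, s=sin(2.5274/2)=0.953215; N=√[6·1·6·1]=6.000000
k: max(0,(1)−(1))=0 … min(2+(1),2−(1))=1
  k=0: (−1)^0·6.0000/(6)·0.3023^4·0.9532^0 = +0.008350
  k=1: (−1)^1·6.0000/(2)·0.3023^2·0.9532^2 = -0.249090
d^2_{1,1}(2.5274) = +0.008350 -0.249090 = -0.240740
|D^2_{1,1}|² = |d^2_{1,1}(β)|² = (-0.240740)² = 0.057956 (the z-rotation phases have unit modulus)

P=0.0580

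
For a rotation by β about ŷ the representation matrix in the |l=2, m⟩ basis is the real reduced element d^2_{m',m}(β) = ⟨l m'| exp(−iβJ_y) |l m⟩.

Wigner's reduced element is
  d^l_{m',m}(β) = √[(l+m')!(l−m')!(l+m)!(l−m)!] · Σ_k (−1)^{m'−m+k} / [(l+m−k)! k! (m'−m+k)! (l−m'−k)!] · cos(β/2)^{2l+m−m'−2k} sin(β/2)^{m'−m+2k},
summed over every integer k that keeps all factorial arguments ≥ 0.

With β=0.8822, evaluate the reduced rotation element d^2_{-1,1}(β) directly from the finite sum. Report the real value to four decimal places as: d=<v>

d=0.4139

d^2_{-1,1}(β=0.8822) via Wigner's sum:
Half-angle: c=0.904283, s=0.426934. N=√(1·6·6·1)=6.000000
k∈{2,3} keeps every argument non-negative
  k=2: (−1)^0·6.0000/(2)·0.9043^2·0.4269^2 = +0.447149
  k=3: (−1)^1·6.0000/(6)·0.9043^0·0.4269^4 = -0.033223
d^2_{-1,1}(0.8822) = +0.447149 -0.033223 = +0.413925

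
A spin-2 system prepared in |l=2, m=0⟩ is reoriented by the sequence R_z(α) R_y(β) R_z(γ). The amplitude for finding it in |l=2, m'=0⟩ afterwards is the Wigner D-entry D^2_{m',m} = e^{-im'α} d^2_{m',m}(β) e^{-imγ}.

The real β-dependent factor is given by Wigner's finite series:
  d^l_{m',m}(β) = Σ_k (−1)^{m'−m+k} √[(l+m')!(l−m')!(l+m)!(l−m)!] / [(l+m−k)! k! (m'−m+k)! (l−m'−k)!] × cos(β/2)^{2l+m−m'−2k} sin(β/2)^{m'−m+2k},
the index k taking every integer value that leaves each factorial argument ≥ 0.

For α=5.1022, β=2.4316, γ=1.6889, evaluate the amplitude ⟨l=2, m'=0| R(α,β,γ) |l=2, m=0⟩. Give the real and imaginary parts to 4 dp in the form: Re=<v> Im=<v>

Re=0.3627 Im=0.0000

First d^2_{0,0}(β=2.4316), then the phase factors e^{-i(0)α} and e^{-i(0)γ}:
Half-angle: c=0.347587, s=0.937648. N=√(2·2·2·2)=4.000000
Admissible k: 0..2 (factorial args all ≥0)
  k=0: (−1)^0·4.0000/(4)·0.3476^4·0.9376^0 = +0.014597
  k=1: (−1)^1·4.0000/(1)·0.3476^2·0.9376^2 = -0.424880
  k=2: (−1)^2·4.0000/(4)·0.3476^0·0.9376^4 = +0.772963
d^2_{0,0}(2.4316) = +0.014597 -0.424880 +0.772963 = +0.362680
Attach z-rotation phases: D = e^{-i(0)(5.1022)}·(+0.362680)·e^{-i(0)(1.6889)} = +0.362680+0.000000i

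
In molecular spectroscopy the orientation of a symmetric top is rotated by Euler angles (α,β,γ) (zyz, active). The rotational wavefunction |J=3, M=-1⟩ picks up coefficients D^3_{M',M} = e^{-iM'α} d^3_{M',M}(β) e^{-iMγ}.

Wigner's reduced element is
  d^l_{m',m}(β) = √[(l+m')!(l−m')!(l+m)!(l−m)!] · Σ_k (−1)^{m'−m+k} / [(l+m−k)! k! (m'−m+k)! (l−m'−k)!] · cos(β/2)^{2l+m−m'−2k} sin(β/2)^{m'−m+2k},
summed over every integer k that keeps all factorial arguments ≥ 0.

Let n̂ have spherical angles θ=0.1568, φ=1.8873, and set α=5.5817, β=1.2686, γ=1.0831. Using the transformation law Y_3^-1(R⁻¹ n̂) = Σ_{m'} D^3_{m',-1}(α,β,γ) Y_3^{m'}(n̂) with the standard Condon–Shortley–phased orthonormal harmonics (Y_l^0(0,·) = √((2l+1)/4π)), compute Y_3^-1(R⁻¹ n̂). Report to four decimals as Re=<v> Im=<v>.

Need the full column D^3_{m',-1} for m'=−3..3 at α=5.5817, β=1.2686, γ=1.0831.
cos(β/2)=0.805487, sin(β/2)=0.592614
d^3_{-3,-1}: single k=2 term ⇒ +0.572562;  D = +0.298998-0.488291i
d^3_{-2,-1}: k∈[1..2] ⇒ +0.635424 -0.687892 = -0.052468;  D = -0.049807+0.016498i
d^3_{-1,-1}: k∈[0..2] ⇒ +0.273118 -1.182680 +0.480126 = -0.429436;  D = -0.398544-0.159930i
d^3_{0,-1}: k∈[0..2] ⇒ -0.696072 +1.130322 -0.203943 = +0.230308;  D = +0.107920+0.203457i
d^3_{1,-1}: k∈[0..2] ⇒ +0.887010 -0.640168 +0.043314 = +0.290156;  D = -0.061561+0.283550i
d^3_{2,-1}: k∈[0..1] ⇒ -0.687892 +0.186173 = -0.501719;  D = +0.397728-0.305835i
d^3_{3,-1}: single k=0 term ⇒ +0.309920;  D = -0.309593-0.014240i
Y_3^{m'}(θ=0.1568,φ=1.8873) and Σ D·Y over m':
  (+0.2990-0.4883i)·(+0.0013+0.0009i)  (-0.0498+0.0165i)·(-0.0198+0.0146i)  (-0.3985-0.1599i)·(-0.0609-0.1860i)  (+0.1079+0.2035i)·(+0.6923+0.0000i)  (-0.0616+0.2836i)·(+0.0609-0.1860i)  (+0.3977-0.3058i)·(-0.0198-0.0146i)  (-0.3096-0.0142i)·(-0.0013+0.0009i)
Y_3^-1(R⁻¹ n̂) = +0.107881+0.252039i

Re=0.1079 Im=0.2520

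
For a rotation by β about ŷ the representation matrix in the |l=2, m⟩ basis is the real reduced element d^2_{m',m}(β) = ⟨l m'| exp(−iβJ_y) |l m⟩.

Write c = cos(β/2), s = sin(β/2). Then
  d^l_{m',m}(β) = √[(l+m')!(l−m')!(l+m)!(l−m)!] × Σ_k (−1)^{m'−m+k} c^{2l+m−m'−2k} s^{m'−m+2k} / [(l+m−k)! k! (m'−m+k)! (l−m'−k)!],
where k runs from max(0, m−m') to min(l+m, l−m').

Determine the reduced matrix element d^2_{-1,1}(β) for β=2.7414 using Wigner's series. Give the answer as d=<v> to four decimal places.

d^2_{-1,1}(β=2.7414) via Wigner's sum:
c=cos(2.7414/2)=0.198764, s=sin(2.7414/2)=0.980047; N=√[1·6·6·1]=6.000000
Admissible k: 2..3 (factorial args all ≥0)
  k=2: (−1)^0·6.0000/(2)·0.1988^2·0.9800^2 = +0.113839
  k=3: (−1)^1·6.0000/(6)·0.1988^0·0.9800^4 = -0.922547
d^2_{-1,1}(2.7414) = +0.113839 -0.922547 = -0.808708

d=-0.8087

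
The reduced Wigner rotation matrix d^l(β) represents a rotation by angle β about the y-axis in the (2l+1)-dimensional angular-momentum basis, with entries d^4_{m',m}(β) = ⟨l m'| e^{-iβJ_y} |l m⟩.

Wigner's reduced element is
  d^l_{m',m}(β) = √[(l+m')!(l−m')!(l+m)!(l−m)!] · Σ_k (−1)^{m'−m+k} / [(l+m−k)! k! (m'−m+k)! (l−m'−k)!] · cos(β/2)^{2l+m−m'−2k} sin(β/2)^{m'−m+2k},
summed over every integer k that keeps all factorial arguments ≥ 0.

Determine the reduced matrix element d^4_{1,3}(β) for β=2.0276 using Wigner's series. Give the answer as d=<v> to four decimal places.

d^4_{1,3}(β=2.0276) via Wigner's sum:
With c≡cos(β/2)=0.528639 and s≡sin(β/2)=0.848847, N=[120·6·5040·1]^{1/2}=1904.940944
k: max(0,(3)−(1))=2 … min(4+(3),4−(1))=3
  k=2: (−1)^0·1904.9409/(240)·0.5286^6·0.8488^2 = +0.124820
  k=3: (−1)^1·1904.9409/(144)·0.5286^4·0.8488^4 = -0.536380
d^4_{1,3}(2.0276) = +0.124820 -0.536380 = -0.411560

d=-0.4116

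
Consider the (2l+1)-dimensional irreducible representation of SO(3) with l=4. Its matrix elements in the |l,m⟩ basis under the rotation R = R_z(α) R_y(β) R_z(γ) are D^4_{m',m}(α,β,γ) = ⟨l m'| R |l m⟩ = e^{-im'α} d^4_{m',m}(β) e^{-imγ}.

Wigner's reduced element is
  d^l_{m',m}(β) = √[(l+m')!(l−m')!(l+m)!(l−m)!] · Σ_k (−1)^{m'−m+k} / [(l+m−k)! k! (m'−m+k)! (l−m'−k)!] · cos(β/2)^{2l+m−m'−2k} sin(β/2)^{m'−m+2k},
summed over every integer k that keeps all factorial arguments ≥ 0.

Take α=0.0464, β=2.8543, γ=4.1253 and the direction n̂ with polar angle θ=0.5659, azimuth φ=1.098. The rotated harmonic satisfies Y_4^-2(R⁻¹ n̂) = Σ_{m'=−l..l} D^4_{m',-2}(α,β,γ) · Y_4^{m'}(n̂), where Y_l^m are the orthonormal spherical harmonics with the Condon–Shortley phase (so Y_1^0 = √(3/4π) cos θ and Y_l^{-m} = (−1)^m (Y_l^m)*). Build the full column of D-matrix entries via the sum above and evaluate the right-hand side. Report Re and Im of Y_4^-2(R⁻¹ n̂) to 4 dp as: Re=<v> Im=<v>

Re=-0.4036 Im=-0.1412

Need the full column D^4_{m',-2} for m'=−4..4 at α=0.0464, β=2.8543, γ=4.1253.
cos(β/2)=0.143153, sin(β/2)=0.989701
d^4_{-4,-2}: single k=2 term ⇒ +0.000045;  D = -0.000025+0.000037i
d^4_{-3,-2}: k∈[1..2] ⇒ +0.000005 -0.000654 = -0.000650;  D = +0.000332-0.000559i
d^4_{-2,-2}: k∈[0..2] ⇒ +0.000000 -0.000101 +0.006044 = +0.005943;  D = -0.002794+0.005245i
d^4_{-1,-2}: k∈[0..2] ⇒ -0.000005 +0.001236 -0.039394 = -0.038163;  D = +0.016359-0.034479i
d^4_{0,-2}: k∈[0..2] ⇒ +0.000080 -0.010193 +0.182702 = +0.172589;  D = -0.066671+0.159192i
d^4_{1,-2}: k∈[0..2] ⇒ -0.000824 +0.059092 -0.564889 = -0.506622;  D = +0.173823-0.475868i
d^4_{2,-2}: k∈[0..2] ⇒ +0.006044 -0.231102 +0.920515 = +0.695456;  D = -0.208057+0.663605i
d^4_{3,-2}: k∈[0..1] ⇒ -0.031268 +0.498185 = +0.466917;  D = -0.118870+0.451532i
d^4_{4,-2}: single k=0 term ⇒ +0.101906;  D = -0.021345+0.099646i
Y_4^{m'}(θ=0.5659,φ=1.098) and Σ D·Y over m':
  (-0.0000+0.0000i)·(-0.0115+0.0347i)  (+0.0003-0.0006i)·(-0.1610+0.0247i)  (-0.0028+0.0052i)·(-0.2244-0.3109i)  (+0.0164-0.0345i)·(+0.1938-0.3789i)  (-0.0667+0.1592i)·(-0.0642+0.0000i)  (+0.1738-0.4759i)·(-0.1938-0.3789i)  (-0.2081+0.6636i)·(-0.2244+0.3109i)  (-0.1189+0.4515i)·(+0.1610+0.0247i)  (-0.0213+0.0996i)·(-0.0115-0.0347i)
Y_4^-2(R⁻¹ n̂) = -0.403630-0.141246i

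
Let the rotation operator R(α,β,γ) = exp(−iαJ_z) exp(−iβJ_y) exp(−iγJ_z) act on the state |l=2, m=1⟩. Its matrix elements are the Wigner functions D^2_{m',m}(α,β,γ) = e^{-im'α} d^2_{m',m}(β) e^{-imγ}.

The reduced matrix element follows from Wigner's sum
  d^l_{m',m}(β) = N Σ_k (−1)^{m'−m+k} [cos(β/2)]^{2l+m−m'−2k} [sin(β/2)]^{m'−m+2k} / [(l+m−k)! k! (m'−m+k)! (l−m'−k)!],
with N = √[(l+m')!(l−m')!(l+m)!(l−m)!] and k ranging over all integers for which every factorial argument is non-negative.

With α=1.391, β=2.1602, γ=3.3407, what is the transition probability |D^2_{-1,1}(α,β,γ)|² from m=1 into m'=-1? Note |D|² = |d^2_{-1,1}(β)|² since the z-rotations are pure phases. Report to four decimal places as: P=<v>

P=0.0076

First d^2_{-1,1}(β=2.1602), then the phase factors e^{-i(-1)α} and e^{-i(1)γ}:
With c≡cos(β/2)=0.471240 and s≡sin(β/2)=0.882005, N=[1·6·6·1]^{1/2}=6.000000
The bounds max(0,m−m')=2 and min(l+m,l−m')=3 give 2 terms
  k=2: (−1)^0·6.0000/(2)·0.4712^2·0.8820^2 = +0.518260
  k=3: (−1)^1·6.0000/(6)·0.4712^0·0.8820^4 = -0.605179
d^2_{-1,1}(2.1602) = +0.518260 -0.605179 = -0.086919
|D^2_{-1,1}|² = |d^2_{-1,1}(β)|² = (-0.086919)² = 0.007555 (the z-rotation phases have unit modulus)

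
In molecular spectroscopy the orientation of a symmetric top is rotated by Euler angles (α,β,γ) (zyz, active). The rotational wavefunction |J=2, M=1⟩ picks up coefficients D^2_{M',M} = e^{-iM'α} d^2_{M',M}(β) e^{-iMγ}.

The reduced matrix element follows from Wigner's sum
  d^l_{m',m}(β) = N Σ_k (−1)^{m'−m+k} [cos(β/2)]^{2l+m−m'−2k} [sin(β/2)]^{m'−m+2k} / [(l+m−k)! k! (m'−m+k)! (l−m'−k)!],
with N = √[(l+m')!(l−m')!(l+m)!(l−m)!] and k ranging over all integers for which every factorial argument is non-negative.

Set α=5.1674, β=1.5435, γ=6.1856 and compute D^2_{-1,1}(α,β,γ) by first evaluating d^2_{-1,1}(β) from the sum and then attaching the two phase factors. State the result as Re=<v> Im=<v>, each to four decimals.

Re=0.2692 Im=-0.4366

Split into d^2_{-1,1}(β=1.5435) × two z-phases.
With c≡cos(β/2)=0.716691 and s≡sin(β/2)=0.697391, N=[1·6·6·1]^{1/2}=6.000000
The bounds max(0,m−m')=2 and min(l+m,l−m')=3 give 2 terms
  k=2: (−1)^0·6.0000/(2)·0.7167^2·0.6974^2 = +0.749441
  k=3: (−1)^1·6.0000/(6)·0.7167^0·0.6974^4 = -0.236540
d^2_{-1,1}(1.5435) = +0.749441 -0.236540 = +0.512902
D = (+0.439472-0.898256i)·(+0.512902)·(+0.995242+0.097430i) = +0.269221-0.436564i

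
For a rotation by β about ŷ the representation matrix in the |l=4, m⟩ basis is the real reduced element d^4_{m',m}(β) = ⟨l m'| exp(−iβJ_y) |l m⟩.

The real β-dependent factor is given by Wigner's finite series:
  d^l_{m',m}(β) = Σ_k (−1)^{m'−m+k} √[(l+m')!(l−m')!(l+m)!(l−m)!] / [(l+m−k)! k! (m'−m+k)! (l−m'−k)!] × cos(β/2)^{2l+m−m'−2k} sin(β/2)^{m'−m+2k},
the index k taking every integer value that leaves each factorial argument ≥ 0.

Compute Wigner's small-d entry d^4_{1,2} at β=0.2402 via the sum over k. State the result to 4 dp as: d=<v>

d^4_{1,2}(β=0.2402) via Wigner's sum:
c=cos(0.2402/2)=0.992797, s=sin(0.2402/2)=0.119811; N=√[120·6·720·2]=1018.233765
Admissible k: 1..3 (factorial args all ≥0)
  k=1: (−1)^0·1018.2338/(240)·0.9928^7·0.1198^1 = +0.483233
  k=2: (−1)^1·1018.2338/(48)·0.9928^5·0.1198^3 = -0.035189
  k=3: (−1)^2·1018.2338/(72)·0.9928^3·0.1198^5 = +0.000342
d^4_{1,2}(0.2402) = +0.483233 -0.035189 +0.000342 = +0.448386

d=0.4484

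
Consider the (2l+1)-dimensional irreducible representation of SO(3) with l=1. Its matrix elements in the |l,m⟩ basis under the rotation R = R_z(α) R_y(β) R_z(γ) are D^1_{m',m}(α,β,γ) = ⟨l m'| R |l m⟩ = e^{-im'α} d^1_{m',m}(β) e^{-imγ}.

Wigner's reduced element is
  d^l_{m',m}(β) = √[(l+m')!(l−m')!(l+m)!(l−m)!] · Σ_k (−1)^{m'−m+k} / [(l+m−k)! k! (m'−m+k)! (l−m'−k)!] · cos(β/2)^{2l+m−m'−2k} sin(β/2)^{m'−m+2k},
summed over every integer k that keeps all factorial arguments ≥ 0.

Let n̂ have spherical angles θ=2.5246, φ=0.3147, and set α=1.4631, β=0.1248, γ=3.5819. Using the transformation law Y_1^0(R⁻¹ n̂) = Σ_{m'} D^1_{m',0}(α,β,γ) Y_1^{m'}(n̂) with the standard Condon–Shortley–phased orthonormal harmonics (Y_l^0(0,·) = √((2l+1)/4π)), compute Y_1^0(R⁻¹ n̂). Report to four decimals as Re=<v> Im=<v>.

Re=-0.3810 Im=0.0000

Need the full column D^1_{m',0} for m'=−1..1 at α=1.4631, β=0.1248, γ=3.5819.
cos(β/2)=0.998054, sin(β/2)=0.062360
d^1_{-1,0}: single k=1 term ⇒ +0.088018;  D = +0.009461+0.087508i
d^1_{0,0}: k∈[0..1] ⇒ +0.996111 -0.003889 = +0.992223;  D = +0.992223+0.000000i
d^1_{1,0}: single k=0 term ⇒ -0.088018;  D = -0.009461+0.087508i
Y_1^{m'}(θ=2.5246,φ=0.3147) and Σ D·Y over m':
  (+0.0095+0.0875i)·(+0.1901-0.0619i)  (+0.9922+0.0000i)·(-0.3985+0.0000i)  (-0.0095+0.0875i)·(-0.1901-0.0619i)
Y_1^0(R⁻¹ n̂) = -0.380990+0.000000i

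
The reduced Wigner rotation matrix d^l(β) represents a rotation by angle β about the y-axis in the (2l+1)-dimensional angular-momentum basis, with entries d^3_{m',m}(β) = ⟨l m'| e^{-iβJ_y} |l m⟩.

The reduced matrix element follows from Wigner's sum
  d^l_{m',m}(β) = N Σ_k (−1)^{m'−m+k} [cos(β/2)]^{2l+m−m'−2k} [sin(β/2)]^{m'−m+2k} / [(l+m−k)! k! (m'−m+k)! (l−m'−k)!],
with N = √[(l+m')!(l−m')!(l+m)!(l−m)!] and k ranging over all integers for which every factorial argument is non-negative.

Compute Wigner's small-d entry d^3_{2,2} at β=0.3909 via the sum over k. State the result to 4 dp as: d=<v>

d=0.7164

d^3_{2,2}(β=0.3909) via Wigner's sum:
c=cos(0.3909/2)=0.980960, s=sin(0.3909/2)=0.194208; N=√[120·1·120·1]=120.000000
The bounds max(0,m−m')=0 and min(l+m,l−m')=1 give 2 terms
  k=0: (−1)^0·120.0000/(120)·0.9810^6·0.1942^0 = +0.891064
  k=1: (−1)^1·120.0000/(24)·0.9810^4·0.1942^2 = -0.174626
d^3_{2,2}(0.3909) = +0.891064 -0.174626 = +0.716437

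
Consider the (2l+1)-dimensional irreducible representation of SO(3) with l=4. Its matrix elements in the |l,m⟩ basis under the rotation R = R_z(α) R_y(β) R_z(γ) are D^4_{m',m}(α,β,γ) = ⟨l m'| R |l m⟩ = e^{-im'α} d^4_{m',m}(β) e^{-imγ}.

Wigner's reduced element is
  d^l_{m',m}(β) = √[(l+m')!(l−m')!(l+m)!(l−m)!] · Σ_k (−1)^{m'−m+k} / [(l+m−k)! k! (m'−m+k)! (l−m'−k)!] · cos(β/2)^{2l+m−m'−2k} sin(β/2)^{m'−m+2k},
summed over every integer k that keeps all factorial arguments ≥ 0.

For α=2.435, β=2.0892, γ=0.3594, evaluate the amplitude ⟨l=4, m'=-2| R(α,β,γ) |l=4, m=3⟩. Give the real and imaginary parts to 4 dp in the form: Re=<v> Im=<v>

Re=-0.0065 Im=-0.0050

D^4_{-2,3}(2.435,2.0892,0.3594) = e^{-i·-2·2.435}·d^4_{-2,3}(2.0892)·e^{-i·3·0.3594}. Compute d first:
With c≡cos(β/2)=0.502248 and s≡sin(β/2)=0.864724, N=[2·720·5040·1]^{1/2}=2693.993318
Admissible k: 5..6 (factorial args all ≥0)
  k=5: (−1)^0·2693.9933/(240)·0.5022^3·0.8647^5 = +0.687585
  k=6: (−1)^1·2693.9933/(720)·0.5022^1·0.8647^7 = -0.679397
d^4_{-2,3}(2.0892) = +0.687585 -0.679397 = +0.008188
D = (+0.156959-0.987605i)·(+0.008188)·(+0.472915-0.881108i) = -0.006517-0.004957i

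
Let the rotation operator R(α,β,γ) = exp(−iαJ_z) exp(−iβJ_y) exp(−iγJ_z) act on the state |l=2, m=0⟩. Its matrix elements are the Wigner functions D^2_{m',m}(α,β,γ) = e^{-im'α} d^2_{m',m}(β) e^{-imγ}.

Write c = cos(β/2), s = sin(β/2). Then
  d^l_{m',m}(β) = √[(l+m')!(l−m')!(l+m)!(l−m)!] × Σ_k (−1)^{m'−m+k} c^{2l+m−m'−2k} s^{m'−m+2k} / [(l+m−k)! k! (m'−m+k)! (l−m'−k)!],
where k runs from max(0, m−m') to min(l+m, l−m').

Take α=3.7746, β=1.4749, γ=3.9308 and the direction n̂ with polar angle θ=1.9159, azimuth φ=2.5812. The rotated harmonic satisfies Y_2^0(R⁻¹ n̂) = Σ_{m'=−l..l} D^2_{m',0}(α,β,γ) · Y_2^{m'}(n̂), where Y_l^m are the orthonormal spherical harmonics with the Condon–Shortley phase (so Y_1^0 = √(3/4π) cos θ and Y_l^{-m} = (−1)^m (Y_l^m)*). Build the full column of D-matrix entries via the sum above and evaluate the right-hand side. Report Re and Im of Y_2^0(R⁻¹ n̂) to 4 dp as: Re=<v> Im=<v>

Re=-0.2228 Im=0.0000

Need the full column D^2_{m',0} for m'=−2..2 at α=3.7746, β=1.4749, γ=3.9308.
cos(β/2)=0.740186, sin(β/2)=0.672403
d^2_{-2,0}: single k=2 term ⇒ +0.606758;  D = +0.182079+0.578794i
d^2_{-1,0}: k∈[1..2] ⇒ +0.667924 -0.551194 = +0.116730;  D = -0.094114-0.069054i
d^2_{0,0}: k∈[0..2] ⇒ +0.300167 -0.990832 +0.204417 = -0.486248;  D = -0.486248+0.000000i
d^2_{1,0}: k∈[0..1] ⇒ -0.667924 +0.551194 = -0.116730;  D = +0.094114-0.069054i
d^2_{2,0}: single k=0 term ⇒ +0.606758;  D = +0.182079-0.578794i
Y_2^{m'}(θ=1.9159,φ=2.5812) and Σ D·Y over m':
  (+0.1821+0.5788i)·(+0.1488+0.3080i)  (-0.0941-0.0691i)·(+0.2083+0.1307i)  (-0.4862+0.0000i)·(-0.2071+0.0000i)  (+0.0941-0.0691i)·(-0.2083+0.1307i)  (+0.1821-0.5788i)·(+0.1488-0.3080i)
Y_2^0(R⁻¹ n̂) = -0.222820+0.000000i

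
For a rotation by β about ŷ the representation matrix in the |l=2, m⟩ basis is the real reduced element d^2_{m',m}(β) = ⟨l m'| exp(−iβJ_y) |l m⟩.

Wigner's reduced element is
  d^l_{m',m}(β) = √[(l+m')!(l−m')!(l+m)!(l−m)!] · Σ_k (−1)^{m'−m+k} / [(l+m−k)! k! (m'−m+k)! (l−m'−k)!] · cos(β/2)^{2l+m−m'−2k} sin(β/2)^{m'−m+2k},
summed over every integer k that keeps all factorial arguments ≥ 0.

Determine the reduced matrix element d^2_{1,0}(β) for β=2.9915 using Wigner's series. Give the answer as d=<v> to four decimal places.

d^2_{1,0}(β=2.9915) via Wigner's sum:
With c≡cos(β/2)=0.074976 and s≡sin(β/2)=0.997185, N=[6·1·2·2]^{1/2}=4.898979
The bounds max(0,m−m')=0 and min(l+m,l−m')=1 give 2 terms
  k=0: (−1)^1·4.8990/(2)·0.0750^3·0.9972^1 = -0.001029
  k=1: (−1)^2·4.8990/(2)·0.0750^1·0.9972^3 = +0.182106
d^2_{1,0}(2.9915) = -0.001029 +0.182106 = +0.181077

d=0.1811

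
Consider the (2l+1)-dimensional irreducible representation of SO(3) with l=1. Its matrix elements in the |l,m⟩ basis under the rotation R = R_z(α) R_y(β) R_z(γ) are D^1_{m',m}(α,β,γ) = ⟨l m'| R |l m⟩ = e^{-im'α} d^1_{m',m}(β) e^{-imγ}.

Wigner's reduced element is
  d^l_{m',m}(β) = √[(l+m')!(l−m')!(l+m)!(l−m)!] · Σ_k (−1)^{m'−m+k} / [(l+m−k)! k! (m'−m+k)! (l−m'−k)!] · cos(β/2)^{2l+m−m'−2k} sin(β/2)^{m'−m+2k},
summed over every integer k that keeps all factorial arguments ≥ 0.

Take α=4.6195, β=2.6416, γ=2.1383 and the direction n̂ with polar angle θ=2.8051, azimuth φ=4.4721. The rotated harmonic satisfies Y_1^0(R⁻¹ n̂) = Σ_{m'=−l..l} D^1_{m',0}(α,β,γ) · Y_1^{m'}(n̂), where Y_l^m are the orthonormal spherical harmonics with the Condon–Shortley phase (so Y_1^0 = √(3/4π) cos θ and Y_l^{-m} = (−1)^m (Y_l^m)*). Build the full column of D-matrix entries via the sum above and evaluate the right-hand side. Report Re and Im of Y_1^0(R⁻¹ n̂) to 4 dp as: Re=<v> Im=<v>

Re=0.4812 Im=0.0000

Need the full column D^1_{m',0} for m'=−1..1 at α=4.6195, β=2.6416, γ=2.1383.
cos(β/2)=0.247400, sin(β/2)=0.968913
d^1_{-1,0}: single k=1 term ⇒ +0.339000;  D = -0.031444-0.337539i
d^1_{0,0}: k∈[0..1] ⇒ +0.061207 -0.938793 = -0.877586;  D = -0.877586+0.000000i
d^1_{1,0}: single k=0 term ⇒ -0.339000;  D = +0.031444-0.337539i
Y_1^{m'}(θ=2.8051,φ=4.4721) and Σ D·Y over m':
  (-0.0314-0.3375i)·(-0.0271+0.1108i)  (-0.8776+0.0000i)·(-0.4612+0.0000i)  (+0.0314-0.3375i)·(+0.0271+0.1108i)
Y_1^0(R⁻¹ n̂) = +0.481248+0.000000i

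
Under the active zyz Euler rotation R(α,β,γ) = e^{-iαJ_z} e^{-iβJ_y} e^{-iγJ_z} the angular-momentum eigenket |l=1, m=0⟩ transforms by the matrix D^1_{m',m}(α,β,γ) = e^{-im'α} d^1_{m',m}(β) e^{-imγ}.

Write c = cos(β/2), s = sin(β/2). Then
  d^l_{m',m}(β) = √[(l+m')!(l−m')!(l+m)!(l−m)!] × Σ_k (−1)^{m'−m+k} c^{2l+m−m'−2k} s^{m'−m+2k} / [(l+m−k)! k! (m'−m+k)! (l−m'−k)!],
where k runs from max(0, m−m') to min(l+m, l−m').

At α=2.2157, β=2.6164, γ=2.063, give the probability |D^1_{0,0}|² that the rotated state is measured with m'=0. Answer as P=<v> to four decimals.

P=0.7486

D^1_{0,0}(2.2157,2.6164,2.063) = e^{-i·0·2.2157}·d^1_{0,0}(2.6164)·e^{-i·0·2.063}. Compute d first:
With c≡cos(β/2)=0.259589 and s≡sin(β/2)=0.965719, N=[1·1·1·1]^{1/2}=1.000000
k∈{0,1} keeps every argument non-negative
  k=0: (−1)^0·1.0000/(1)·0.2596^2·0.9657^0 = +0.067386
  k=1: (−1)^1·1.0000/(1)·0.2596^0·0.9657^2 = -0.932614
d^1_{0,0}(2.6164) = +0.067386 -0.932614 = -0.865227
|D^1_{0,0}|² = |d^1_{0,0}(β)|² = (-0.865227)² = 0.748618 (the z-rotation phases have unit modulus)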